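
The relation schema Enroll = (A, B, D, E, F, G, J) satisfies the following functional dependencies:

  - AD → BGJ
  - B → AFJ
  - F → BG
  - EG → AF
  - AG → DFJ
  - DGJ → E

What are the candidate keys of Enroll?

{B}⁺: B→AFJ adds A, F, J; F→BG adds G; AG→DFJ adds D; DGJ→E adds E → {A, B, D, E, F, G, J}.
{F}⁺: F→BG adds B, G; B→AFJ adds A, J; AG→DFJ adds D; DGJ→E adds E → {A, B, D, E, F, G, J}.
{A, D}⁺: AD→BGJ adds B, G, J; B→AFJ adds F; DGJ→E adds E → {A, B, D, E, F, G, J}.
{A, G}⁺: AG→DFJ adds D, F, J; DGJ→E adds E; AD→BGJ adds B → {A, B, D, E, F, G, J}.
{E, G}⁺: EG→AF adds A, F; AG→DFJ adds D, J; AD→BGJ adds B → {A, B, D, E, F, G, J}.
{D, G, J}⁺: DGJ→E adds E; EG→AF adds A, F; AD→BGJ adds B → {A, B, D, E, F, G, J}.
Any other superkey contains one of these as a subset, so there are no further candidate keys.

(B), (F), (A, D), (A, G), (E, G), (D, G, J)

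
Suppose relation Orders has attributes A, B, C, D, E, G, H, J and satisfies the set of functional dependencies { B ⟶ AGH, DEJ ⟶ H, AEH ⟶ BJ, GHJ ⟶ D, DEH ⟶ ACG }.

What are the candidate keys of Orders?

Attribute E never appears on the right-hand side of any dependency, so E must belong to every candidate key.
{E}⁺ = {E}, which is not all of the schema, so we must add further attributes.
{B, E}⁺: B→AGH adds A, G, H; AEH→BJ adds J; GHJ→D adds D; DEH→ACG adds C → {A, B, C, D, E, G, H, J}. Minimal: {E}⁺ = {E}; {B}⁺ = {A, B, G, H} — none reach the full schema.
{A, E, H}⁺: AEH→BJ adds B, J; B→AGH adds G; GHJ→D adds D; DEH→ACG adds C → {A, B, C, D, E, G, H, J}. Minimal: {E, H}⁺ = {E, H}; {A, H}⁺ = {A, H}; {A, E}⁺ = {A, E} — none reach the full schema.
{D, E, H}⁺: DEH→ACG adds A, C, G; AEH→BJ adds B, J → {A, B, C, D, E, G, H, J}. Minimal: {E, H}⁺ = {E, H}; {D, H}⁺ = {D, H}; {D, E}⁺ = {D, E} — none reach the full schema.
{D, E, J}⁺: DEJ→H adds H; DEH→ACG adds A, C, G; AEH→BJ adds B → {A, B, C, D, E, G, H, J}. Minimal: {E, J}⁺ = {E, J}; {D, J}⁺ = {D, J}; {D, E}⁺ = {D, E} — none reach the full schema.
{E, G, H, J}⁺: GHJ→D adds D; DEH→ACG adds A, C; AEH→BJ adds B → {A, B, C, D, E, G, H, J}. Minimal: {G, H, J}⁺ = {D, G, H, J}; {E, H, J}⁺ = {E, H, J}; {E, G, J}⁺ = {E, G, J}; … — none reach the full schema.
Any other superkey contains one of these as a subset, so there are no further candidate keys.

(B, E), (A, E, H), (D, E, H), (D, E, J), (E, G, H, J)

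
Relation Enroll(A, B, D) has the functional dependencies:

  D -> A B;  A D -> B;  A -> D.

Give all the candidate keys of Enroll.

A, D

{A}⁺: A→D adds D; D→AB adds B → {A, B, D}.
{D}⁺: D→AB adds A, B → {A, B, D}.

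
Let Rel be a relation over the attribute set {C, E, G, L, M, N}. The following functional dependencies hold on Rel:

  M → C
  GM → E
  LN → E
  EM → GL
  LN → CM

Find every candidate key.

Attribute N never appears on the right-hand side of any dependency, so N must belong to every candidate key.
{N}⁺ = {N}, which is not all of the schema, so we must add further attributes.
{L, N}⁺: LN→E adds E; LN→CM adds C, M; EM→GL adds G → {C, E, G, L, M, N}. Minimal: {N}⁺ = {N}; {L}⁺ = {L} — none reach the full schema.
{E, M, N}⁺: M→C adds C; EM→GL adds G, L → {C, E, G, L, M, N}. Minimal: {M, N}⁺ = {C, M, N}; {E, N}⁺ = {E, N}; {E, M}⁺ = {C, E, G, L, M} — none reach the full schema.
{G, M, N}⁺: M→C adds C; GM→E adds E; EM→GL adds L → {C, E, G, L, M, N}. Minimal: {M, N}⁺ = {C, M, N}; {G, N}⁺ = {G, N}; {G, M}⁺ = {C, E, G, L, M} — none reach the full schema.
Any other superkey contains one of these as a subset, so there are no further candidate keys.

(L, N), (E, M, N), (G, M, N)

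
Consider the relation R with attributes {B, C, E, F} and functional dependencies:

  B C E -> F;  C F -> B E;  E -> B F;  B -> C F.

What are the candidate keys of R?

{B}, {E}, {C, F}

{B}⁺: B→CF adds C, F; CF→BE adds E → {B, C, E, F}.
{E}⁺: E→BF adds B, F; B→CF adds C → {B, C, E, F}.
{C, F}⁺: CF→BE adds B, E → {B, C, E, F}. Minimal: {F}⁺ = {F}; {C}⁺ = {C} — none reach the full schema.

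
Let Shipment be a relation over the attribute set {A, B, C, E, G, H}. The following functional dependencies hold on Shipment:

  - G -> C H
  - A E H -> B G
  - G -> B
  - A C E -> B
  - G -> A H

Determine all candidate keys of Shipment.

Attribute E never appears on the right-hand side of any dependency, so E must belong to every candidate key.
{E}⁺ = {E}, which is not all of the schema, so we must add further attributes.
{E, G}⁺: G→CH adds C, H; G→B adds B; G→AH adds A → {A, B, C, E, G, H}. Minimal: {G}⁺ = {A, B, C, G, H}; {E}⁺ = {E} — none reach the full schema.
{A, E, H}⁺: AEH→BG adds B, G; G→CH adds C → {A, B, C, E, G, H}. Minimal: {E, H}⁺ = {E, H}; {A, H}⁺ = {A, H}; {A, E}⁺ = {A, E} — none reach the full schema.
Any other superkey contains one of these as a subset, so there are no further candidate keys.

(E, G), (A, E, H)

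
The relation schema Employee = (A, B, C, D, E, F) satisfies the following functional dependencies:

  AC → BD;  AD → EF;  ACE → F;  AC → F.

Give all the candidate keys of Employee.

{A, C}

Attributes A, C never appear on any right-hand side, so every candidate key must contain {A, C}.
{A, C}⁺ = {A, B, C, D, E, F}, which is all of the schema, so {A, C} is the only candidate key.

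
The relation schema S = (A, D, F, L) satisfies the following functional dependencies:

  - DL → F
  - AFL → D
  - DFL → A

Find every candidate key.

(D, L), (A, F, L)

Attribute L never appears on the right-hand side of any dependency, so L must belong to every candidate key.
{L}⁺ = {L}, which is not all of the schema, so we must add further attributes.
{D, L}⁺: DL→F adds F; DFL→A adds A → {A, D, F, L}.
{A, F, L}⁺: AFL→D adds D → {A, D, F, L}.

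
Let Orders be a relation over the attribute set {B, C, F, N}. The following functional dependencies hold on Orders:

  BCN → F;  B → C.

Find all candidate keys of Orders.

Attributes B, N never appear on any right-hand side, so every candidate key must contain {B, N}.
{B, N}⁺ = {B, C, F, N}, which is all of the schema, so {B, N} is the only candidate key.

{B, N}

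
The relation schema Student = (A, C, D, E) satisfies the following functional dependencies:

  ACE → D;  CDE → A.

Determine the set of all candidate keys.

Attributes C, E never appear on any right-hand side, so every candidate key must contain {C, E}.
{C, E}⁺ = {C, E}, which is not all of the schema, so we must add further attributes.
{A, C, E}⁺: ACE→D adds D → {A, C, D, E}. Minimal: {C, E}⁺ = {C, E}; {A, E}⁺ = {A, E}; {A, C}⁺ = {A, C} — none reach the full schema.
{C, D, E}⁺: CDE→A adds A → {A, C, D, E}. Minimal: {D, E}⁺ = {D, E}; {C, E}⁺ = {C, E}; {C, D}⁺ = {C, D} — none reach the full schema.
Any other superkey contains one of these as a subset, so there are no further candidate keys.

{A, C, E}; {C, D, E}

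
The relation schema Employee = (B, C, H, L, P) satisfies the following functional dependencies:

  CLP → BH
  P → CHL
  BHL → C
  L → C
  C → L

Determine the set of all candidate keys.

{P}

Attribute P never appears on the right-hand side of any dependency, so P must belong to every candidate key.
{P}⁺ = {B, C, H, L, P}, which is all of the schema, so {P} is the only candidate key.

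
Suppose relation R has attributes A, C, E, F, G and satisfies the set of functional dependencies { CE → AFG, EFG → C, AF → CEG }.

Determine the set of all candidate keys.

{A, F}⁺: AF→CEG adds C, E, G → {A, C, E, F, G}. Minimal: {F}⁺ = {F}; {A}⁺ = {A} — none reach the full schema.
{C, E}⁺: CE→AFG adds A, F, G → {A, C, E, F, G}. Minimal: {E}⁺ = {E}; {C}⁺ = {C} — none reach the full schema.
{E, F, G}⁺: EFG→C adds C; CE→AFG adds A → {A, C, E, F, G}. Minimal: {F, G}⁺ = {F, G}; {E, G}⁺ = {E, G}; {E, F}⁺ = {E, F} — none reach the full schema.

AF, CE, EFG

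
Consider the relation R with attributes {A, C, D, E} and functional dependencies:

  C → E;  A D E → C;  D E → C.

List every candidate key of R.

{A, C, D}⁺: C→E adds E → {A, C, D, E}. Minimal: {C, D}⁺ = {C, D, E}; {A, D}⁺ = {A, D}; {A, C}⁺ = {A, C, E} — none reach the full schema.
{A, D, E}⁺: ADE→C adds C → {A, C, D, E}. Minimal: {D, E}⁺ = {C, D, E}; {A, E}⁺ = {A, E}; {A, D}⁺ = {A, D} — none reach the full schema.
Any other superkey contains one of these as a subset, so there are no further candidate keys.

ACD, ADE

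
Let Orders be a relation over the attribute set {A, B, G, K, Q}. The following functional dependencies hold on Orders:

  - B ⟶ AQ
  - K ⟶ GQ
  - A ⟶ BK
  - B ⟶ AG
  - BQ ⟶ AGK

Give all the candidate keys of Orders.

{A}⁺: A→BK adds B, K; B→AG adds G; B→AQ adds Q → {A, B, G, K, Q}.
{B}⁺: B→AQ adds A, Q; A→BK adds K; B→AG adds G → {A, B, G, K, Q}.
Any other superkey contains one of these as a subset, so there are no further candidate keys.

{A}, {B}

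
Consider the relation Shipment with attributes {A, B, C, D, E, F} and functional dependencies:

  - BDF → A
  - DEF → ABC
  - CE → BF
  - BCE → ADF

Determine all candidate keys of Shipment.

{C, E}, {D, E, F}

Attribute E never appears on the right-hand side of any dependency, so E must belong to every candidate key.
{E}⁺ = {E}, which is not all of the schema, so we must add further attributes.
{C, E}⁺: CE→BF adds B, F; BCE→ADF adds A, D → {A, B, C, D, E, F}.
{D, E, F}⁺: DEF→ABC adds A, B, C → {A, B, C, D, E, F}.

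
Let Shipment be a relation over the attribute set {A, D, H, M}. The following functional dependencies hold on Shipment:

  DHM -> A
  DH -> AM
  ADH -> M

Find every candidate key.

Attributes D, H never appear on any right-hand side, so every candidate key must contain {D, H}.
{D, H}⁺ = {A, D, H, M}, which is all of the schema, so {D, H} is the only candidate key.

(D, H)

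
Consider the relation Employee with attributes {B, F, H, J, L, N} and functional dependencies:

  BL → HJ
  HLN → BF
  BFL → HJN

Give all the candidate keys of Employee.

{B, F, L}, {B, L, N}, {H, L, N}

{B, F, L}⁺: BL→HJ adds H, J; BFL→HJN adds N → {B, F, H, J, L, N}.
{B, L, N}⁺: BL→HJ adds H, J; HLN→BF adds F → {B, F, H, J, L, N}.
{H, L, N}⁺: HLN→BF adds B, F; BFL→HJN adds J → {B, F, H, J, L, N}.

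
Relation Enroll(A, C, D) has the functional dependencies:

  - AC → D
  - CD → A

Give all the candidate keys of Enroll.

{A, C}; {C, D}

Attribute C never appears on the right-hand side of any dependency, so C must belong to every candidate key.
{C}⁺ = {C}, which is not all of the schema, so we must add further attributes.
{A, C}⁺: AC→D adds D → {A, C, D}. Minimal: {C}⁺ = {C}; {A}⁺ = {A} — none reach the full schema.
{C, D}⁺: CD→A adds A → {A, C, D}. Minimal: {D}⁺ = {D}; {C}⁺ = {C} — none reach the full schema.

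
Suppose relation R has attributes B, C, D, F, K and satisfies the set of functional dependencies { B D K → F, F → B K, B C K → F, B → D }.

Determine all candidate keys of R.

Attribute C never appears on the right-hand side of any dependency, so C must belong to every candidate key.
{C}⁺ = {C}, which is not all of the schema, so we must add further attributes.
{C, F}⁺: F→BK adds B, K; B→D adds D → {B, C, D, F, K}. Minimal: {F}⁺ = {B, D, F, K}; {C}⁺ = {C} — none reach the full schema.
{B, C, K}⁺: BCK→F adds F; B→D adds D → {B, C, D, F, K}. Minimal: {C, K}⁺ = {C, K}; {B, K}⁺ = {B, D, F, K}; {B, C}⁺ = {B, C, D} — none reach the full schema.

{C, F}, {B, C, K}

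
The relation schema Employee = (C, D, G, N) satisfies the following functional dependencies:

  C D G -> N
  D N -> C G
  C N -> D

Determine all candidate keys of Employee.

{C, N}, {D, N}, {C, D, G}

{C, N}⁺: CN→D adds D; DN→CG adds G → {C, D, G, N}.
{D, N}⁺: DN→CG adds C, G → {C, D, G, N}.
{C, D, G}⁺: CDG→N adds N → {C, D, G, N}.
Any other superkey contains one of these as a subset, so there are no further candidate keys.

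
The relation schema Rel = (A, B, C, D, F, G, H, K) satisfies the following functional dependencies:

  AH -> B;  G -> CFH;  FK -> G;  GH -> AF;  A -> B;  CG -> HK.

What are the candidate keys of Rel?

{D, G}⁺: G→CFH adds C, F, H; GH→AF adds A; A→B adds B; CG→HK adds K → {A, B, C, D, F, G, H, K}.
{D, F, K}⁺: FK→G adds G; G→CFH adds C, H; GH→AF adds A; A→B adds B → {A, B, C, D, F, G, H, K}.

{D, G}, {D, F, K}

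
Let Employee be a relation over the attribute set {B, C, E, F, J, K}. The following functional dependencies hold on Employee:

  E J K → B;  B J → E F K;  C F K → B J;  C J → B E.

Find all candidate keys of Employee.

(C, J), (C, F, K)

Attribute C never appears on the right-hand side of any dependency, so C must belong to every candidate key.
{C}⁺ = {C}, which is not all of the schema, so we must add further attributes.
{C, J}⁺: CJ→BE adds B, E; BJ→EFK adds F, K → {B, C, E, F, J, K}. Minimal: {J}⁺ = {J}; {C}⁺ = {C} — none reach the full schema.
{C, F, K}⁺: CFK→BJ adds B, J; CJ→BE adds E → {B, C, E, F, J, K}. Minimal: {F, K}⁺ = {F, K}; {C, K}⁺ = {C, K}; {C, F}⁺ = {C, F} — none reach the full schema.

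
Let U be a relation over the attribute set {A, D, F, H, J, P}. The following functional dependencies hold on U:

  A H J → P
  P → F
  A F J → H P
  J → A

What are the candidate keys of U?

{D, F, J}; {D, H, J}; {D, J, P}

Attributes D, J never appear on any right-hand side, so every candidate key must contain {D, J}.
{D, J}⁺ = {A, D, J}, which is not all of the schema, so we must add further attributes.
{D, F, J}⁺: J→A adds A; AFJ→HP adds H, P → {A, D, F, H, J, P}.
{D, H, J}⁺: J→A adds A; AHJ→P adds P; P→F adds F → {A, D, F, H, J, P}.
{D, J, P}⁺: P→F adds F; J→A adds A; AFJ→HP adds H → {A, D, F, H, J, P}.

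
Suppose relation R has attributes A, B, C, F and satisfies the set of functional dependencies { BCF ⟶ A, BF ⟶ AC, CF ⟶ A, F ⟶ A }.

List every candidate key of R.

(B, F)

Attributes B, F never appear on any right-hand side, so every candidate key must contain {B, F}.
{B, F}⁺ = {A, B, C, F}, which is all of the schema, so {B, F} is the only candidate key.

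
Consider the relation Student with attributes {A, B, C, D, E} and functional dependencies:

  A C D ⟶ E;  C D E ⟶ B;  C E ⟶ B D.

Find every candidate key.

(A, C, D); (A, C, E)

Attributes A, C never appear on any right-hand side, so every candidate key must contain {A, C}.
{A, C}⁺ = {A, C}, which is not all of the schema, so we must add further attributes.
{A, C, D}⁺: ACD→E adds E; CDE→B adds B → {A, B, C, D, E}.
{A, C, E}⁺: CE→BD adds B, D → {A, B, C, D, E}.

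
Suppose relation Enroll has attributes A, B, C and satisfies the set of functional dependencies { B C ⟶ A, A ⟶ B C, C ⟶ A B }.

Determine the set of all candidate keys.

{A}⁺: A→BC adds B, C → {A, B, C}.
{C}⁺: C→AB adds A, B → {A, B, C}.
Any other superkey contains one of these as a subset, so there are no further candidate keys.

(A), (C)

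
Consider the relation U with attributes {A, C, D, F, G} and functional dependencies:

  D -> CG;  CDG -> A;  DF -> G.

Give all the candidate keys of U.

Attributes D, F never appear on any right-hand side, so every candidate key must contain {D, F}.
{D, F}⁺ = {A, C, D, F, G}, which is all of the schema, so {D, F} is the only candidate key.

{D, F}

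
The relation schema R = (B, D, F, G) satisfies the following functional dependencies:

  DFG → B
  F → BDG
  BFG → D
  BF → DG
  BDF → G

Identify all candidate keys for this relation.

{F}⁺: F→BDG adds B, D, G → {B, D, F, G}.
No other minimal superkey exists.

(F)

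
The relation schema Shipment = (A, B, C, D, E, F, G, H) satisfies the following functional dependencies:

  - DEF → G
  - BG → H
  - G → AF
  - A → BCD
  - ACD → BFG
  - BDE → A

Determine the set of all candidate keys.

AE; EG; BDE; DEF

{A, E}⁺: A→BCD adds B, C, D; ACD→BFG adds F, G; BG→H adds H → {A, B, C, D, E, F, G, H}. Minimal: {E}⁺ = {E}; {A}⁺ = {A, B, C, D, F, G, H} — none reach the full schema.
{E, G}⁺: G→AF adds A, F; A→BCD adds B, C, D; BG→H adds H → {A, B, C, D, E, F, G, H}. Minimal: {G}⁺ = {A, B, C, D, F, G, H}; {E}⁺ = {E} — none reach the full schema.
{B, D, E}⁺: BDE→A adds A; A→BCD adds C; ACD→BFG adds F, G; BG→H adds H → {A, B, C, D, E, F, G, H}. Minimal: {D, E}⁺ = {D, E}; {B, E}⁺ = {B, E}; {B, D}⁺ = {B, D} — none reach the full schema.
{D, E, F}⁺: DEF→G adds G; G→AF adds A; A→BCD adds B, C; BG→H adds H → {A, B, C, D, E, F, G, H}. Minimal: {E, F}⁺ = {E, F}; {D, F}⁺ = {D, F}; {D, E}⁺ = {D, E} — none reach the full schema.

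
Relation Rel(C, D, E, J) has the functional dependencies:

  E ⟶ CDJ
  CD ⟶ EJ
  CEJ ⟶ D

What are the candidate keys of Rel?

(E), (C, D)

{E}⁺: E→CDJ adds C, D, J → {C, D, E, J}.
{C, D}⁺: CD→EJ adds E, J → {C, D, E, J}. Minimal: {D}⁺ = {D}; {C}⁺ = {C} — none reach the full schema.
Any other superkey contains one of these as a subset, so there are no further candidate keys.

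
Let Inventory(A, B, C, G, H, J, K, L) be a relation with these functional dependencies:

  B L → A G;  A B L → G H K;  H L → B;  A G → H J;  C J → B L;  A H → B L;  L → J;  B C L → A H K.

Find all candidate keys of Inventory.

Attribute C never appears on the right-hand side of any dependency, so C must belong to every candidate key.
{C}⁺ = {C}, which is not all of the schema, so we must add further attributes.
{C, J}⁺: CJ→BL adds B, L; BCL→AHK adds A, H, K; BL→AG adds G → {A, B, C, G, H, J, K, L}. Minimal: {J}⁺ = {J}; {C}⁺ = {C} — none reach the full schema.
{C, L}⁺: L→J adds J; CJ→BL adds B; BCL→AHK adds A, H, K; BL→AG adds G → {A, B, C, G, H, J, K, L}. Minimal: {L}⁺ = {J, L}; {C}⁺ = {C} — none reach the full schema.
{A, C, G}⁺: AG→HJ adds H, J; CJ→BL adds B, L; BCL→AHK adds K → {A, B, C, G, H, J, K, L}. Minimal: {C, G}⁺ = {C, G}; {A, G}⁺ = {A, B, G, H, J, K, L}; {A, C}⁺ = {A, C} — none reach the full schema.
{A, C, H}⁺: AH→BL adds B, L; L→J adds J; BCL→AHK adds K; BL→AG adds G → {A, B, C, G, H, J, K, L}. Minimal: {C, H}⁺ = {C, H}; {A, H}⁺ = {A, B, G, H, J, K, L}; {A, C}⁺ = {A, C} — none reach the full schema.

{C, J}; {C, L}; {A, C, G}; {A, C, H}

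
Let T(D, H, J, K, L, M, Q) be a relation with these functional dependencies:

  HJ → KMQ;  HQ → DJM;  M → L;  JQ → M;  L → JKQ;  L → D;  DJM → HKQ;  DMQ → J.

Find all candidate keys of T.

{L}; {M}; {H, J}; {H, Q}; {J, Q}

{L}⁺: L→JKQ adds J, K, Q; L→D adds D; JQ→M adds M; DJM→HKQ adds H → {D, H, J, K, L, M, Q}.
{M}⁺: M→L adds L; L→JKQ adds J, K, Q; L→D adds D; DJM→HKQ adds H → {D, H, J, K, L, M, Q}.
{H, J}⁺: HJ→KMQ adds K, M, Q; HQ→DJM adds D; M→L adds L → {D, H, J, K, L, M, Q}.
{H, Q}⁺: HQ→DJM adds D, J, M; M→L adds L; L→JKQ adds K → {D, H, J, K, L, M, Q}.
{J, Q}⁺: JQ→M adds M; M→L adds L; L→JKQ adds K; L→D adds D; DJM→HKQ adds H → {D, H, J, K, L, M, Q}.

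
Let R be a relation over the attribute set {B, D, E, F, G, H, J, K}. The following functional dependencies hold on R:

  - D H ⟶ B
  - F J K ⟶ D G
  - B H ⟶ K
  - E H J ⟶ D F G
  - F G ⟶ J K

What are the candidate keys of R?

(E, H, J), (E, F, G, H)

{E, H, J}⁺: EHJ→DFG adds D, F, G; FG→JK adds K; DH→B adds B → {B, D, E, F, G, H, J, K}. Minimal: {H, J}⁺ = {H, J}; {E, J}⁺ = {E, J}; {E, H}⁺ = {E, H} — none reach the full schema.
{E, F, G, H}⁺: FG→JK adds J, K; FJK→DG adds D; DH→B adds B → {B, D, E, F, G, H, J, K}. Minimal: {F, G, H}⁺ = {B, D, F, G, H, J, K}; {E, G, H}⁺ = {E, G, H}; {E, F, H}⁺ = {E, F, H}; … — none reach the full schema.
Any other superkey contains one of these as a subset, so there are no further candidate keys.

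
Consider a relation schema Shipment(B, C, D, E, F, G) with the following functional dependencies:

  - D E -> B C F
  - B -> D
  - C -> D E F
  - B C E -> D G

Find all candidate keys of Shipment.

C; BE; DE

{C}⁺: C→DEF adds D, E, F; DE→BCF adds B; BCE→DG adds G → {B, C, D, E, F, G}.
{B, E}⁺: B→D adds D; DE→BCF adds C, F; BCE→DG adds G → {B, C, D, E, F, G}. Minimal: {E}⁺ = {E}; {B}⁺ = {B, D} — none reach the full schema.
{D, E}⁺: DE→BCF adds B, C, F; BCE→DG adds G → {B, C, D, E, F, G}. Minimal: {E}⁺ = {E}; {D}⁺ = {D} — none reach the full schema.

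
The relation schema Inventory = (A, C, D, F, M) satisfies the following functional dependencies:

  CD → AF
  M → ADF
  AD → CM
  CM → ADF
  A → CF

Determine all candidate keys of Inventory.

{M}⁺: M→ADF adds A, D, F; AD→CM adds C → {A, C, D, F, M}.
{A, D}⁺: AD→CM adds C, M; CM→ADF adds F → {A, C, D, F, M}.
{C, D}⁺: CD→AF adds A, F; AD→CM adds M → {A, C, D, F, M}.
Any other superkey contains one of these as a subset, so there are no further candidate keys.

{M}, {A, D}, {C, D}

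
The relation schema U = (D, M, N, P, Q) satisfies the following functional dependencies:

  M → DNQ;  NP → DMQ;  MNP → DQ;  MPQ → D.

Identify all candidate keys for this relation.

Attribute P never appears on the right-hand side of any dependency, so P must belong to every candidate key.
{P}⁺ = {P}, which is not all of the schema, so we must add further attributes.
{M, P}⁺: M→DNQ adds D, N, Q → {D, M, N, P, Q}.
{N, P}⁺: NP→DMQ adds D, M, Q → {D, M, N, P, Q}.

{M, P}; {N, P}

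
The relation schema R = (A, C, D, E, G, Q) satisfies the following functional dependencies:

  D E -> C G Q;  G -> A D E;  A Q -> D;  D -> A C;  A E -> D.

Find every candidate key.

(G), (A, E), (D, E)

{G}⁺: G→ADE adds A, D, E; D→AC adds C; DE→CGQ adds Q → {A, C, D, E, G, Q}.
{A, E}⁺: AE→D adds D; DE→CGQ adds C, G, Q → {A, C, D, E, G, Q}. Minimal: {E}⁺ = {E}; {A}⁺ = {A} — none reach the full schema.
{D, E}⁺: DE→CGQ adds C, G, Q; G→ADE adds A → {A, C, D, E, G, Q}. Minimal: {E}⁺ = {E}; {D}⁺ = {A, C, D} — none reach the full schema.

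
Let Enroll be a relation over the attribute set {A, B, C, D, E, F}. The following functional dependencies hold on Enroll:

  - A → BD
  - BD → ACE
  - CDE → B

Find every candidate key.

Attribute F never appears on the right-hand side of any dependency, so F must belong to every candidate key.
{F}⁺ = {F}, which is not all of the schema, so we must add further attributes.
{A, F}⁺: A→BD adds B, D; BD→ACE adds C, E → {A, B, C, D, E, F}. Minimal: {F}⁺ = {F}; {A}⁺ = {A, B, C, D, E} — none reach the full schema.
{B, D, F}⁺: BD→ACE adds A, C, E → {A, B, C, D, E, F}. Minimal: {D, F}⁺ = {D, F}; {B, F}⁺ = {B, F}; {B, D}⁺ = {A, B, C, D, E} — none reach the full schema.
{C, D, E, F}⁺: CDE→B adds B; BD→ACE adds A → {A, B, C, D, E, F}. Minimal: {D, E, F}⁺ = {D, E, F}; {C, E, F}⁺ = {C, E, F}; {C, D, F}⁺ = {C, D, F}; … — none reach the full schema.

{A, F}, {B, D, F}, {C, D, E, F}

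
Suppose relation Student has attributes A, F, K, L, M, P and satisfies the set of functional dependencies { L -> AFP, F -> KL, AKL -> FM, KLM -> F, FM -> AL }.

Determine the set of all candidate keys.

{F}⁺: F→KL adds K, L; L→AFP adds A, P; AKL→FM adds M → {A, F, K, L, M, P}.
{L}⁺: L→AFP adds A, F, P; F→KL adds K; AKL→FM adds M → {A, F, K, L, M, P}.

(F), (L)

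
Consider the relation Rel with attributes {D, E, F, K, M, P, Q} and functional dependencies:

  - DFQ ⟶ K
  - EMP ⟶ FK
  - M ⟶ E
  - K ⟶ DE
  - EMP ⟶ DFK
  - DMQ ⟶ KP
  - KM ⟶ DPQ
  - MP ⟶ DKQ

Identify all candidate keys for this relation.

{K, M}⁺: M→E adds E; K→DE adds D; KM→DPQ adds P, Q; EMP→FK adds F → {D, E, F, K, M, P, Q}. Minimal: {M}⁺ = {E, M}; {K}⁺ = {D, E, K} — none reach the full schema.
{M, P}⁺: M→E adds E; EMP→DFK adds D, F, K; KM→DPQ adds Q → {D, E, F, K, M, P, Q}. Minimal: {P}⁺ = {P}; {M}⁺ = {E, M} — none reach the full schema.
{D, M, Q}⁺: M→E adds E; DMQ→KP adds K, P; EMP→FK adds F → {D, E, F, K, M, P, Q}. Minimal: {M, Q}⁺ = {E, M, Q}; {D, Q}⁺ = {D, Q}; {D, M}⁺ = {D, E, M} — none reach the full schema.
Any other superkey contains one of these as a subset, so there are no further candidate keys.

{K, M}, {M, P}, {D, M, Q}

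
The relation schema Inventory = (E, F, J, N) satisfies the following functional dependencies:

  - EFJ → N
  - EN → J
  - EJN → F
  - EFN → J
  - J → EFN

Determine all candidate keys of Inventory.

{J}; {E, N}

{J}⁺: J→EFN adds E, F, N → {E, F, J, N}.
{E, N}⁺: EN→J adds J; EJN→F adds F → {E, F, J, N}. Minimal: {N}⁺ = {N}; {E}⁺ = {E} — none reach the full schema.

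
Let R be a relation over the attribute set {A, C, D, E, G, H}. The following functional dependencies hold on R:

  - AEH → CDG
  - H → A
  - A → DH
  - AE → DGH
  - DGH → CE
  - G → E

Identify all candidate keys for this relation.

{A, E}⁺: A→DH adds D, H; AE→DGH adds G; DGH→CE adds C → {A, C, D, E, G, H}. Minimal: {E}⁺ = {E}; {A}⁺ = {A, D, H} — none reach the full schema.
{A, G}⁺: A→DH adds D, H; DGH→CE adds C, E → {A, C, D, E, G, H}. Minimal: {G}⁺ = {E, G}; {A}⁺ = {A, D, H} — none reach the full schema.
{E, H}⁺: H→A adds A; A→DH adds D; AE→DGH adds G; DGH→CE adds C → {A, C, D, E, G, H}. Minimal: {H}⁺ = {A, D, H}; {E}⁺ = {E} — none reach the full schema.
{G, H}⁺: H→A adds A; A→DH adds D; DGH→CE adds C, E → {A, C, D, E, G, H}. Minimal: {H}⁺ = {A, D, H}; {G}⁺ = {E, G} — none reach the full schema.
Any other superkey contains one of these as a subset, so there are no further candidate keys.

{A, E}; {A, G}; {E, H}; {G, H}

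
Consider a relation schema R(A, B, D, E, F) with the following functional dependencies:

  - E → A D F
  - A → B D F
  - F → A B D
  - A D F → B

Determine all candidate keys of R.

Attribute E never appears on the right-hand side of any dependency, so E must belong to every candidate key.
{E}⁺ = {A, B, D, E, F}, which is all of the schema, so {E} is the only candidate key.

{E}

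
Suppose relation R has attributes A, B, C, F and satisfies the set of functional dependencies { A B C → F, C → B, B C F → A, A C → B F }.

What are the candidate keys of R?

{A, C}, {C, F}

Attribute C never appears on the right-hand side of any dependency, so C must belong to every candidate key.
{C}⁺ = {B, C}, which is not all of the schema, so we must add further attributes.
{A, C}⁺: C→B adds B; AC→BF adds F → {A, B, C, F}. Minimal: {C}⁺ = {B, C}; {A}⁺ = {A} — none reach the full schema.
{C, F}⁺: C→B adds B; BCF→A adds A → {A, B, C, F}. Minimal: {F}⁺ = {F}; {C}⁺ = {B, C} — none reach the full schema.
Any other superkey contains one of these as a subset, so there are no further candidate keys.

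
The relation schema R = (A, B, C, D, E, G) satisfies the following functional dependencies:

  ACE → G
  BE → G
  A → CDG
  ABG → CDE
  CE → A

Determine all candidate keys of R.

(A, B), (B, C, E)

Attribute B never appears on the right-hand side of any dependency, so B must belong to every candidate key.
{B}⁺ = {B}, which is not all of the schema, so we must add further attributes.
{A, B}⁺: A→CDG adds C, D, G; ABG→CDE adds E → {A, B, C, D, E, G}. Minimal: {B}⁺ = {B}; {A}⁺ = {A, C, D, G} — none reach the full schema.
{B, C, E}⁺: BE→G adds G; CE→A adds A; A→CDG adds D → {A, B, C, D, E, G}. Minimal: {C, E}⁺ = {A, C, D, E, G}; {B, E}⁺ = {B, E, G}; {B, C}⁺ = {B, C} — none reach the full schema.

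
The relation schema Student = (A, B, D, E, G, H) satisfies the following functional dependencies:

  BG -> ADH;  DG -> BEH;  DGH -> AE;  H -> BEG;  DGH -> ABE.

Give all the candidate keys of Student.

{H}⁺: H→BEG adds B, E, G; BG→ADH adds A, D → {A, B, D, E, G, H}.
{B, G}⁺: BG→ADH adds A, D, H; DG→BEH adds E → {A, B, D, E, G, H}. Minimal: {G}⁺ = {G}; {B}⁺ = {B} — none reach the full schema.
{D, G}⁺: DG→BEH adds B, E, H; DGH→AE adds A → {A, B, D, E, G, H}. Minimal: {G}⁺ = {G}; {D}⁺ = {D} — none reach the full schema.

{H}; {B, G}; {D, G}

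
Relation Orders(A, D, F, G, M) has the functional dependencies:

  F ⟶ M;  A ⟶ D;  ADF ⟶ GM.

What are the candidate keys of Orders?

{A, F}⁺: F→M adds M; A→D adds D; ADF→GM adds G → {A, D, F, G, M}. Minimal: {F}⁺ = {F, M}; {A}⁺ = {A, D} — none reach the full schema.

AF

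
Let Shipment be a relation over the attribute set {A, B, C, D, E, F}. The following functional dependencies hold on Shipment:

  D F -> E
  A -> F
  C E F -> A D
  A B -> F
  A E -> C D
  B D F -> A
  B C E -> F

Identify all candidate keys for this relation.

{A, B, D}⁺: A→F adds F; DF→E adds E; AE→CD adds C → {A, B, C, D, E, F}. Minimal: {B, D}⁺ = {B, D}; {A, D}⁺ = {A, C, D, E, F}; {A, B}⁺ = {A, B, F} — none reach the full schema.
{A, B, E}⁺: A→F adds F; AE→CD adds C, D → {A, B, C, D, E, F}. Minimal: {B, E}⁺ = {B, E}; {A, E}⁺ = {A, C, D, E, F}; {A, B}⁺ = {A, B, F} — none reach the full schema.
{B, C, E}⁺: BCE→F adds F; CEF→AD adds A, D → {A, B, C, D, E, F}. Minimal: {C, E}⁺ = {C, E}; {B, E}⁺ = {B, E}; {B, C}⁺ = {B, C} — none reach the full schema.
{B, D, F}⁺: DF→E adds E; BDF→A adds A; AE→CD adds C → {A, B, C, D, E, F}. Minimal: {D, F}⁺ = {D, E, F}; {B, F}⁺ = {B, F}; {B, D}⁺ = {B, D} — none reach the full schema.
Any other superkey contains one of these as a subset, so there are no further candidate keys.

(A, B, D), (A, B, E), (B, C, E), (B, D, F)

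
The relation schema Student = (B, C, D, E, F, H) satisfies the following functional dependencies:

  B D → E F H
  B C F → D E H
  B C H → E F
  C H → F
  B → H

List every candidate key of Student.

Attributes B, C never appear on any right-hand side, so every candidate key must contain {B, C}.
{B, C}⁺ = {B, C, D, E, F, H}, which is all of the schema, so {B, C} is the only candidate key.

{B, C}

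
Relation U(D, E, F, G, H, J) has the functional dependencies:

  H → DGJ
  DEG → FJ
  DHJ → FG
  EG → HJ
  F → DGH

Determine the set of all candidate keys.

Attribute E never appears on the right-hand side of any dependency, so E must belong to every candidate key.
{E}⁺ = {E}, which is not all of the schema, so we must add further attributes.
{E, F}⁺: F→DGH adds D, G, H; H→DGJ adds J → {D, E, F, G, H, J}. Minimal: {F}⁺ = {D, F, G, H, J}; {E}⁺ = {E} — none reach the full schema.
{E, G}⁺: EG→HJ adds H, J; H→DGJ adds D; DEG→FJ adds F → {D, E, F, G, H, J}. Minimal: {G}⁺ = {G}; {E}⁺ = {E} — none reach the full schema.
{E, H}⁺: H→DGJ adds D, G, J; DEG→FJ adds F → {D, E, F, G, H, J}. Minimal: {H}⁺ = {D, F, G, H, J}; {E}⁺ = {E} — none reach the full schema.

{E, F}, {E, G}, {E, H}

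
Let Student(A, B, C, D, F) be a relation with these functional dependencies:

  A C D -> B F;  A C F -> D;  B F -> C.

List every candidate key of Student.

(A, B, F), (A, C, D), (A, C, F)

Attribute A never appears on the right-hand side of any dependency, so A must belong to every candidate key.
{A}⁺ = {A}, which is not all of the schema, so we must add further attributes.
{A, B, F}⁺: BF→C adds C; ACF→D adds D → {A, B, C, D, F}.
{A, C, D}⁺: ACD→BF adds B, F → {A, B, C, D, F}.
{A, C, F}⁺: ACF→D adds D; ACD→BF adds B → {A, B, C, D, F}.
Any other superkey contains one of these as a subset, so there are no further candidate keys.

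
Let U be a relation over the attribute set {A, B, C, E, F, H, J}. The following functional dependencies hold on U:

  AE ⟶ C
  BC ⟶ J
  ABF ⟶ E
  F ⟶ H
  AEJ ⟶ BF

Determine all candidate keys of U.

Attribute A never appears on the right-hand side of any dependency, so A must belong to every candidate key.
{A}⁺ = {A}, which is not all of the schema, so we must add further attributes.
{A, B, E}⁺: AE→C adds C; BC→J adds J; AEJ→BF adds F; F→H adds H → {A, B, C, E, F, H, J}. Minimal: {B, E}⁺ = {B, E}; {A, E}⁺ = {A, C, E}; {A, B}⁺ = {A, B} — none reach the full schema.
{A, B, F}⁺: ABF→E adds E; F→H adds H; AE→C adds C; BC→J adds J → {A, B, C, E, F, H, J}. Minimal: {B, F}⁺ = {B, F, H}; {A, F}⁺ = {A, F, H}; {A, B}⁺ = {A, B} — none reach the full schema.
{A, E, J}⁺: AE→C adds C; AEJ→BF adds B, F; F→H adds H → {A, B, C, E, F, H, J}. Minimal: {E, J}⁺ = {E, J}; {A, J}⁺ = {A, J}; {A, E}⁺ = {A, C, E} — none reach the full schema.

{A, B, E}, {A, B, F}, {A, E, J}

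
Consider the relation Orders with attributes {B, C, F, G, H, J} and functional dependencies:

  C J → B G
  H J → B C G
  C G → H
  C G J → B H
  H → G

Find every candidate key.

Attributes F, J never appear on any right-hand side, so every candidate key must contain {F, J}.
{F, J}⁺ = {F, J}, which is not all of the schema, so we must add further attributes.
{C, F, J}⁺: CJ→BG adds B, G; CG→H adds H → {B, C, F, G, H, J}. Minimal: {F, J}⁺ = {F, J}; {C, J}⁺ = {B, C, G, H, J}; {C, F}⁺ = {C, F} — none reach the full schema.
{F, H, J}⁺: HJ→BCG adds B, C, G → {B, C, F, G, H, J}. Minimal: {H, J}⁺ = {B, C, G, H, J}; {F, J}⁺ = {F, J}; {F, H}⁺ = {F, G, H} — none reach the full schema.
Any other superkey contains one of these as a subset, so there are no further candidate keys.

{C, F, J}, {F, H, J}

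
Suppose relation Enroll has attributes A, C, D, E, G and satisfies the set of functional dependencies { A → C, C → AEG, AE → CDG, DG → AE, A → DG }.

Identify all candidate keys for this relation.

{A}⁺: A→C adds C; C→AEG adds E, G; AE→CDG adds D → {A, C, D, E, G}.
{C}⁺: C→AEG adds A, E, G; AE→CDG adds D → {A, C, D, E, G}.
{D, G}⁺: DG→AE adds A, E; A→C adds C → {A, C, D, E, G}. Minimal: {G}⁺ = {G}; {D}⁺ = {D} — none reach the full schema.

(A); (C); (D, G)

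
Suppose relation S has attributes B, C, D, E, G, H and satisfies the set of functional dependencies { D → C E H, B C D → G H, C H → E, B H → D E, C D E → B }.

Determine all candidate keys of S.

{D}⁺: D→CEH adds C, E, H; CDE→B adds B; BCD→GH adds G → {B, C, D, E, G, H}.
{B, H}⁺: BH→DE adds D, E; D→CEH adds C; BCD→GH adds G → {B, C, D, E, G, H}. Minimal: {H}⁺ = {H}; {B}⁺ = {B} — none reach the full schema.

{D}; {B, H}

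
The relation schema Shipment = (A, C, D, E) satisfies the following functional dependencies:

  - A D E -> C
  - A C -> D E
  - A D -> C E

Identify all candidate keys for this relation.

Attribute A never appears on the right-hand side of any dependency, so A must belong to every candidate key.
{A}⁺ = {A}, which is not all of the schema, so we must add further attributes.
{A, C}⁺: AC→DE adds D, E → {A, C, D, E}.
{A, D}⁺: AD→CE adds C, E → {A, C, D, E}.

(A, C), (A, D)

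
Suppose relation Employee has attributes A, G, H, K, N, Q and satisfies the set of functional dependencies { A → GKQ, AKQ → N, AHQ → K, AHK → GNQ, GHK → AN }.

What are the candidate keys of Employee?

Attribute H never appears on the right-hand side of any dependency, so H must belong to every candidate key.
{H}⁺ = {H}, which is not all of the schema, so we must add further attributes.
{A, H}⁺: A→GKQ adds G, K, Q; AKQ→N adds N → {A, G, H, K, N, Q}.
{G, H, K}⁺: GHK→AN adds A, N; A→GKQ adds Q → {A, G, H, K, N, Q}.
Any other superkey contains one of these as a subset, so there are no further candidate keys.

AH; GHK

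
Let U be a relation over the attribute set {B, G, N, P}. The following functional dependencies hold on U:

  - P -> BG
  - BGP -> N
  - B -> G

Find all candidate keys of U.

{P}

Attribute P never appears on the right-hand side of any dependency, so P must belong to every candidate key.
{P}⁺ = {B, G, N, P}, which is all of the schema, so {P} is the only candidate key.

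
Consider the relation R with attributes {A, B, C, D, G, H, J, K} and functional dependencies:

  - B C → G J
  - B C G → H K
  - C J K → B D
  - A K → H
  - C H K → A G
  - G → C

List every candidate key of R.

{B, C}, {B, G}, {C, J, K}, {G, J, K}

{B, C}⁺: BC→GJ adds G, J; BCG→HK adds H, K; CJK→BD adds D; CHK→AG adds A → {A, B, C, D, G, H, J, K}. Minimal: {C}⁺ = {C}; {B}⁺ = {B} — none reach the full schema.
{B, G}⁺: G→C adds C; BC→GJ adds J; BCG→HK adds H, K; CJK→BD adds D; CHK→AG adds A → {A, B, C, D, G, H, J, K}. Minimal: {G}⁺ = {C, G}; {B}⁺ = {B} — none reach the full schema.
{C, J, K}⁺: CJK→BD adds B, D; BC→GJ adds G; BCG→HK adds H; CHK→AG adds A → {A, B, C, D, G, H, J, K}. Minimal: {J, K}⁺ = {J, K}; {C, K}⁺ = {C, K}; {C, J}⁺ = {C, J} — none reach the full schema.
{G, J, K}⁺: G→C adds C; CJK→BD adds B, D; BCG→HK adds H; CHK→AG adds A → {A, B, C, D, G, H, J, K}. Minimal: {J, K}⁺ = {J, K}; {G, K}⁺ = {C, G, K}; {G, J}⁺ = {C, G, J} — none reach the full schema.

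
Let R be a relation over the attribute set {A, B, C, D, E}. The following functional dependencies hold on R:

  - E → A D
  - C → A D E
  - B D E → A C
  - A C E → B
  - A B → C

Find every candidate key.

{C}⁺: C→ADE adds A, D, E; ACE→B adds B → {A, B, C, D, E}.
{A, B}⁺: AB→C adds C; C→ADE adds D, E → {A, B, C, D, E}. Minimal: {B}⁺ = {B}; {A}⁺ = {A} — none reach the full schema.
{B, E}⁺: E→AD adds A, D; BDE→AC adds C → {A, B, C, D, E}. Minimal: {E}⁺ = {A, D, E}; {B}⁺ = {B} — none reach the full schema.

(C), (A, B), (B, E)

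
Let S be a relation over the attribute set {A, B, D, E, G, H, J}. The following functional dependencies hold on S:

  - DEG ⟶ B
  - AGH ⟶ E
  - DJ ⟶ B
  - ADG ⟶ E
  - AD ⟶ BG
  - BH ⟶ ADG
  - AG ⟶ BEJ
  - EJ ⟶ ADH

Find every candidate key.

{A, D}⁺: AD→BG adds B, G; AG→BEJ adds E, J; EJ→ADH adds H → {A, B, D, E, G, H, J}. Minimal: {D}⁺ = {D}; {A}⁺ = {A} — none reach the full schema.
{A, G}⁺: AG→BEJ adds B, E, J; EJ→ADH adds D, H → {A, B, D, E, G, H, J}. Minimal: {G}⁺ = {G}; {A}⁺ = {A} — none reach the full schema.
{B, H}⁺: BH→ADG adds A, D, G; AG→BEJ adds E, J → {A, B, D, E, G, H, J}. Minimal: {H}⁺ = {H}; {B}⁺ = {B} — none reach the full schema.
{E, J}⁺: EJ→ADH adds A, D, H; DJ→B adds B; AD→BG adds G → {A, B, D, E, G, H, J}. Minimal: {J}⁺ = {J}; {E}⁺ = {E} — none reach the full schema.
{D, H, J}⁺: DJ→B adds B; BH→ADG adds A, G; AG→BEJ adds E → {A, B, D, E, G, H, J}. Minimal: {H, J}⁺ = {H, J}; {D, J}⁺ = {B, D, J}; {D, H}⁺ = {D, H} — none reach the full schema.
{D, E, G, H}⁺: DEG→B adds B; BH→ADG adds A; AG→BEJ adds J → {A, B, D, E, G, H, J}. Minimal: {E, G, H}⁺ = {E, G, H}; {D, G, H}⁺ = {D, G, H}; {D, E, H}⁺ = {D, E, H}; … — none reach the full schema.

{A, D}; {A, G}; {B, H}; {E, J}; {D, H, J}; {D, E, G, H}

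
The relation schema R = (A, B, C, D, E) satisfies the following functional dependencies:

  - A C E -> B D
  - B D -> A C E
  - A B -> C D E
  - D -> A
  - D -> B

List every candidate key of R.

D, AB, ACE

{D}⁺: D→A adds A; D→B adds B; BD→ACE adds C, E → {A, B, C, D, E}.
{A, B}⁺: AB→CDE adds C, D, E → {A, B, C, D, E}. Minimal: {B}⁺ = {B}; {A}⁺ = {A} — none reach the full schema.
{A, C, E}⁺: ACE→BD adds B, D → {A, B, C, D, E}. Minimal: {C, E}⁺ = {C, E}; {A, E}⁺ = {A, E}; {A, C}⁺ = {A, C} — none reach the full schema.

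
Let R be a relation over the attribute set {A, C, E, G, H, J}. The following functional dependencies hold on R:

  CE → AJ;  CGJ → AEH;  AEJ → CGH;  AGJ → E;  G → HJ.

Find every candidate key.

{A, G}; {C, E}; {C, G}; {A, E, J}

{A, G}⁺: G→HJ adds H, J; AGJ→E adds E; AEJ→CGH adds C → {A, C, E, G, H, J}. Minimal: {G}⁺ = {G, H, J}; {A}⁺ = {A} — none reach the full schema.
{C, E}⁺: CE→AJ adds A, J; AEJ→CGH adds G, H → {A, C, E, G, H, J}. Minimal: {E}⁺ = {E}; {C}⁺ = {C} — none reach the full schema.
{C, G}⁺: G→HJ adds H, J; CGJ→AEH adds A, E → {A, C, E, G, H, J}. Minimal: {G}⁺ = {G, H, J}; {C}⁺ = {C} — none reach the full schema.
{A, E, J}⁺: AEJ→CGH adds C, G, H → {A, C, E, G, H, J}. Minimal: {E, J}⁺ = {E, J}; {A, J}⁺ = {A, J}; {A, E}⁺ = {A, E} — none reach the full schema.
Any other superkey contains one of these as a subset, so there are no further candidate keys.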